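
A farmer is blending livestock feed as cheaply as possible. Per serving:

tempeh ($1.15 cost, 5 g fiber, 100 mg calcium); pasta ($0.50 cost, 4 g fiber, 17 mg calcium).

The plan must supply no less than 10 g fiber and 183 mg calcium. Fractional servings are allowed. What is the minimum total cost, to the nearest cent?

$2.19

tempeh only: max(10/5, 183/100) = 2 servings → $2.30.
pasta only: max(10/4, 183/17) = 10.76 servings → $5.38.
tempeh + pasta with both tight: 1.784 servings and 0.2698 servings → $2.19.
So the least-cost plan costs $2.19.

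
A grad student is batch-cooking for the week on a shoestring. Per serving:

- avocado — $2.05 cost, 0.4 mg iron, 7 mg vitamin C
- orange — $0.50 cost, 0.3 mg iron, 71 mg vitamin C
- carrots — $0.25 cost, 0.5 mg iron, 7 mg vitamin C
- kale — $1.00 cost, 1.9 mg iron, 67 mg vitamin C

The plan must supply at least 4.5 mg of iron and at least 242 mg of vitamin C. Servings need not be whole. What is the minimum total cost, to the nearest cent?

The cheapest plan sits at a corner of the feasible region — with two constraints it uses at most two foods.
avocado only: max(4.5/0.4, 242/7) = 34.57 servings → $70.87.
orange only: max(4.5/0.3, 242/71) = 15 servings → $7.50.
carrots only: max(4.5/0.5, 242/7) = 34.57 servings → $8.64.
kale only: max(4.5/1.9, 242/67) = 3.612 servings → $3.61.
avocado + orange with both tight: 9.388 servings and 2.483 servings → $20.49.
avocado + carrots with both targets exact would need a negative amount; discard.
avocado + kale: the both-tight solution has a negative serving — not a feasible corner.
orange + carrots with both tight: 2.68 servings and 7.392 servings → $3.19.
orange + kale with both tight: 1.379 servings and 2.151 servings → $2.84.
carrots + kale: intersection lies outside the first quadrant.
Cheapest feasible corner: $2.84.

$2.84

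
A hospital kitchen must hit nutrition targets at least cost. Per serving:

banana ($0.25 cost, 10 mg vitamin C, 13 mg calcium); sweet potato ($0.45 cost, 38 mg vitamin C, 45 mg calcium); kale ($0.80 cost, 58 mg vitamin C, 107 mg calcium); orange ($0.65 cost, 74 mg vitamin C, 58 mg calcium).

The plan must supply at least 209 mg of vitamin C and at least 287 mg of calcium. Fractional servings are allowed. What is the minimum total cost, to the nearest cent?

$2.42

banana only: max(209/10, 287/13) = 22.08 servings → $5.52.
sweet potato only: max(209/38, 287/45) = 6.378 servings → $2.87.
kale only: max(209/58, 287/107) = 3.603 servings → $2.88.
orange only: max(209/74, 287/58) = 4.948 servings → $3.22.
banana + sweet potato: intersection lies outside the first quadrant.
banana + kale with both tight: 18.09 servings and 0.4842 servings → $4.91.
banana + orange with both targets exact would need a negative amount; discard.
sweet potato + kale with both tight: 3.927 servings and 1.031 servings → $2.59.
sweet potato + orange with both targets exact would need a negative amount; discard.
kale + orange with both tight: 2.002 servings and 1.255 servings → $2.42.
Cheapest feasible corner: $2.42.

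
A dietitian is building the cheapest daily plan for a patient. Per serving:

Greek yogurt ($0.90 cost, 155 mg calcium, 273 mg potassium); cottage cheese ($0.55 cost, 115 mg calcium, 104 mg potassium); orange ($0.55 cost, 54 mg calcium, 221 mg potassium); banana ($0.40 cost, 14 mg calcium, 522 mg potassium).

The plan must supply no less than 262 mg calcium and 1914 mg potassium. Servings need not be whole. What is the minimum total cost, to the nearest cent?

$2.35

At the optimum either one food covers both requirements or two foods hit both targets exactly; no other combination can be cheaper.
Greek yogurt only: max(262/155, 1914/273) = 7.011 servings → $6.31.
cottage cheese only: max(262/115, 1914/104) = 18.4 servings → $10.12.
orange only: max(262/54, 1914/221) = 8.661 servings → $4.76.
banana only: max(262/14, 1914/522) = 18.71 servings → $7.49.
Greek yogurt + cottage cheese with both targets exact would need a negative amount; discard.
Greek yogurt + orange: the both-tight solution has a negative serving — not a feasible corner.
Greek yogurt + banana with both tight: 1.427 servings and 2.921 servings → $2.45.
cottage cheese + orange with both targets exact would need a negative amount; discard.
cottage cheese + banana with both tight: 1.877 servings and 3.293 servings → $2.35.
orange + banana with both tight: 4.382 servings and 1.811 servings → $3.13.
So the least-cost plan costs $2.35.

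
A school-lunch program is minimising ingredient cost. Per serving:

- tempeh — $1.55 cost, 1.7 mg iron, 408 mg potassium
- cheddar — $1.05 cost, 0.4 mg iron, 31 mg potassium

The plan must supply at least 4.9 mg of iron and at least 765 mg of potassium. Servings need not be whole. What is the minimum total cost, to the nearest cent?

$4.47

Compare the cost at each extreme point of the feasible region.
tempeh only: max(4.9/1.7, 765/408) = 2.882 servings → $4.47.
cheddar only: max(4.9/0.4, 765/31) = 24.68 servings → $25.91.
tempeh + cheddar with both tight: 1.395 servings and 6.323 servings → $8.80.
Cheapest feasible corner: $4.47.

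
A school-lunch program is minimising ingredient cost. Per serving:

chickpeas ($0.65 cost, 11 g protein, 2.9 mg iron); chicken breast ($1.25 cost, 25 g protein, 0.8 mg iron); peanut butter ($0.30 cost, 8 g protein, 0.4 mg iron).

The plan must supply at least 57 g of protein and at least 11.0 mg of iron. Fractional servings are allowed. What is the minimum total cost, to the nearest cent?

$2.96

The cheapest plan sits at a corner of the feasible region — with two constraints it uses at most two foods.
chickpeas only: max(57/11, 11.0/2.9) = 5.182 servings → $3.37.
chicken breast only: max(57/25, 11.0/0.8) = 13.75 servings → $17.19.
peanut butter only: max(57/8, 11.0/0.4) = 27.5 servings → $8.25.
chickpeas + chicken breast with both tight: 3.601 servings and 0.6954 servings → $3.21.
chickpeas + peanut butter with both tight: 3.468 servings and 2.356 servings → $2.96.
chicken breast + peanut butter: intersection lies outside the first quadrant.
The minimum over all feasible corners is $2.96.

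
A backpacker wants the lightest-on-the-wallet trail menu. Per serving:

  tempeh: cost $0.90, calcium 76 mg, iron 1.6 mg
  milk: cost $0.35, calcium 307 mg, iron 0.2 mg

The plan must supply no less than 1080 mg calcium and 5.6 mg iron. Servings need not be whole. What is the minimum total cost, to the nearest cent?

Check every corner: each single food scaled to meet both minima, and each pair solved so both constraints bind.
tempeh only: max(1080/76, 5.6/1.6) = 14.21 servings → $12.79.
milk only: max(1080/307, 5.6/0.2) = 28 servings → $9.80.
tempeh + milk with both tight: 3.158 servings and 2.736 servings → $3.80.
Cheapest feasible corner: $3.80.

$3.80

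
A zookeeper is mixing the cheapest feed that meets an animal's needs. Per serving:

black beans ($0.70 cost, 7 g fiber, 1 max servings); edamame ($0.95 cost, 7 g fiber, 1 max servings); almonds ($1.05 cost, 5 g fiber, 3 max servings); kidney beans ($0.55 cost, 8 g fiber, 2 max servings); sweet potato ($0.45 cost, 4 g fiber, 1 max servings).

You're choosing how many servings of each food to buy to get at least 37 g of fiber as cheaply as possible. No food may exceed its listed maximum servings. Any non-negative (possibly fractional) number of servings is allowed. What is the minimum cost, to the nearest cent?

Cost per g of fiber: kidney beans $0.0688, black beans $0.1000, sweet potato $0.1125, edamame $0.1357, almonds $0.2100.
Take 2 servings of kidney beans: +16.0 g fiber for $1.10 (total $1.10, still need 21.0 g).
Take 1 serving of black beans: +7.0 g fiber for $0.70 (total $1.80, still need 14.0 g).
Take 1 serving of sweet potato: +4.0 g fiber for $0.45 (total $2.25, still need 10.0 g).
Take 1 serving of edamame: +7.0 g fiber for $0.95 (total $3.20, still need 3.0 g).
Take 0.6 servings of almonds: +3.0 g fiber for $0.63 (total $3.83, still need 0.0 g).
Filling from the cheapest source first is optimal under one linear minimum: $3.83.

$3.83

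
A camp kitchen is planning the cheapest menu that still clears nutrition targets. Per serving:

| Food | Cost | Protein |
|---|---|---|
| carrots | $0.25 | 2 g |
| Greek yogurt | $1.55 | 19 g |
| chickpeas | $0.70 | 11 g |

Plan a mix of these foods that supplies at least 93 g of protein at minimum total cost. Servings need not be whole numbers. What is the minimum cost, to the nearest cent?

$5.92

Cost per g of protein: chickpeas $0.0636, Greek yogurt $0.0816, carrots $0.1250.
With no serving limits, use only chickpeas: 93 g / 11 g = 8.455 servings × $0.70 = $5.92.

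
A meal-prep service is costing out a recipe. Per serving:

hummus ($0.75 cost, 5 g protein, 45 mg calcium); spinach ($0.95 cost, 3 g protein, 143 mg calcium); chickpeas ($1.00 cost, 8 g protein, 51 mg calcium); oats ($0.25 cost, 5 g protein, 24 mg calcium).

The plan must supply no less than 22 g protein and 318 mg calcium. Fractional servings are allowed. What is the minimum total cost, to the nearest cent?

$2.42

Check every corner: each single food scaled to meet both minima, and each pair solved so both constraints bind.
hummus only: max(22/5, 318/45) = 7.067 servings → $5.30.
spinach only: max(22/3, 318/143) = 7.333 servings → $6.97.
chickpeas only: max(22/8, 318/51) = 6.235 servings → $6.24.
oats only: max(22/5, 318/24) = 13.25 servings → $3.31.
hummus + spinach with both tight: 3.779 servings and 1.034 servings → $3.82.
hummus + chickpeas: the both-tight solution has a negative serving — not a feasible corner.
hummus + oats with both targets exact would need a negative amount; discard.
spinach + chickpeas with both tight: 1.435 servings and 2.212 servings → $3.58.
spinach + oats with both tight: 1.652 servings and 3.409 servings → $2.42.
chickpeas + oats with both targets exact would need a negative amount; discard.
So the least-cost plan costs $2.42.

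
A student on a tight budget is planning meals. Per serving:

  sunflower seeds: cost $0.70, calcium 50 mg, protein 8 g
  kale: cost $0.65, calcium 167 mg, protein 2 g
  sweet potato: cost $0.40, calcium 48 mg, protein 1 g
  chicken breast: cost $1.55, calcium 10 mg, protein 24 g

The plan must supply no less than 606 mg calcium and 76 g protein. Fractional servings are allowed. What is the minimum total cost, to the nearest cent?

$6.71

For a min-cost LP with two ≥-constraints, a basic feasible solution has at most two positive variables.
sunflower seeds only: max(606/50, 76/8) = 12.12 servings → $8.48.
kale only: max(606/167, 76/2) = 38 servings → $24.70.
sweet potato only: max(606/48, 76/1) = 76 servings → $30.40.
chicken breast only: max(606/10, 76/24) = 60.6 servings → $93.93.
sunflower seeds + kale with both tight: 9.288 servings and 0.8479 servings → $7.05.
sunflower seeds + sweet potato with both tight: 9.108 servings and 3.138 servings → $7.63.
sunflower seeds + chicken breast: the both-tight solution has a negative serving — not a feasible corner.
kale + sweet potato: the both-tight solution has a negative serving — not a feasible corner.
kale + chicken breast with both tight: 3.456 servings and 2.879 servings → $6.71.
sweet potato + chicken breast with both tight: 12.07 servings and 2.664 servings → $8.96.
The minimum over all feasible corners is $6.71.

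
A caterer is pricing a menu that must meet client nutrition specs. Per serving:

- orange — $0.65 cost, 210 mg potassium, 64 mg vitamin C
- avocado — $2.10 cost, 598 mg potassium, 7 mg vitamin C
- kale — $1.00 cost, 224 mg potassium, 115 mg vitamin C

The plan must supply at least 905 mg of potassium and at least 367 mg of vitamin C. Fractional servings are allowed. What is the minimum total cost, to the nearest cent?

Check every corner: each single food scaled to meet both minima, and each pair solved so both constraints bind.
orange only: max(905/210, 367/64) = 5.734 servings → $3.73.
avocado only: max(905/598, 367/7) = 52.43 servings → $110.10.
kale only: max(905/224, 367/115) = 4.04 servings → $4.04.
orange + avocado: the both-tight solution has a negative serving — not a feasible corner.
orange + kale with both tight: 2.228 servings and 1.951 servings → $3.40.
avocado + kale with both tight: 0.3254 servings and 3.171 servings → $3.85.
Cheapest feasible corner: $3.40.

$3.40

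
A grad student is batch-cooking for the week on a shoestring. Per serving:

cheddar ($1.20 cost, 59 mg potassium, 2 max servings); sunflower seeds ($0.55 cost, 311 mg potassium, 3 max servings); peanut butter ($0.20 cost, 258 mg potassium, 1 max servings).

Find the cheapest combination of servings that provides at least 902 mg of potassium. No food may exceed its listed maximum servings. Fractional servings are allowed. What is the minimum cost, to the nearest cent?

$1.34

Cost per mg of potassium: peanut butter $0.0008, sunflower seeds $0.0018, cheddar $0.0203.
Take 1 serving of peanut butter: +258.0 mg potassium for $0.20 (total $0.20, still need 644.0 mg).
Take 2.071 servings of sunflower seeds: +644.0 mg potassium for $1.14 (total $1.34, still need 0.0 mg).
Greedy by cheapest-per-mg is optimal for a single linear constraint, so the minimum cost is $1.34.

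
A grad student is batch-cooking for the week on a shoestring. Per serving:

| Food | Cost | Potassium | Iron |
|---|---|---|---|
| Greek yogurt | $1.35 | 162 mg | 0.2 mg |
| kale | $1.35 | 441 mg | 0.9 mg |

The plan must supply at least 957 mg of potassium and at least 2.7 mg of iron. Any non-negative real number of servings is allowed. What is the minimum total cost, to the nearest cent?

With two linear requirements the optimum uses one or two foods; enumerate the corners.
Greek yogurt only: max(957/162, 2.7/0.2) = 13.5 servings → $18.23.
kale only: max(957/441, 2.7/0.9) = 3 servings → $4.05.
Greek yogurt + kale: intersection lies outside the first quadrant.
Cheapest feasible corner: $4.05.

$4.05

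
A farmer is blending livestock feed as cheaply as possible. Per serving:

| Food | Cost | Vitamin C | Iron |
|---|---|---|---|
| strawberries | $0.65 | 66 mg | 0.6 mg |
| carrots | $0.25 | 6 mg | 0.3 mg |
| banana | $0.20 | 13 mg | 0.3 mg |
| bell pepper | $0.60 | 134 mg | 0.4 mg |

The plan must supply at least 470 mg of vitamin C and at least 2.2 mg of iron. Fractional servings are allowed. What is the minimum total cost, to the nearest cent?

$2.54

Check every corner: each single food scaled to meet both minima, and each pair solved so both constraints bind.
strawberries only: max(470/66, 2.2/0.6) = 7.121 servings → $4.63.
carrots only: max(470/6, 2.2/0.3) = 78.33 servings → $19.58.
banana only: max(470/13, 2.2/0.3) = 36.15 servings → $7.23.
bell pepper only: max(470/134, 2.2/0.4) = 5.5 servings → $3.30.
strawberries + carrots: intersection lies outside the first quadrant.
strawberries + banana with both targets exact would need a negative amount; discard.
strawberries + bell pepper with both tight: 1.978 servings and 2.533 servings → $2.81.
carrots + banana with both targets exact would need a negative amount; discard.
carrots + bell pepper with both tight: 2.825 servings and 3.381 servings → $2.73.
banana + bell pepper with both tight: 3.051 servings and 3.211 servings → $2.54.
So the least-cost plan costs $2.54.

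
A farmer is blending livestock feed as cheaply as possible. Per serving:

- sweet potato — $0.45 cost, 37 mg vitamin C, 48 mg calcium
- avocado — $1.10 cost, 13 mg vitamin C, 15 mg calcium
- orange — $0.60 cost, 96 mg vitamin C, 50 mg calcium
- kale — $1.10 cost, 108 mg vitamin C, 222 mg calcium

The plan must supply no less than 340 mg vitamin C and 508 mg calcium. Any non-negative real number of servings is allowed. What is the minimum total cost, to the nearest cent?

$2.97

Check every corner: each single food scaled to meet both minima, and each pair solved so both constraints bind.
sweet potato only: max(340/37, 508/48) = 10.58 servings → $4.76.
avocado only: max(340/13, 508/15) = 33.87 servings → $37.25.
orange only: max(340/96, 508/50) = 10.16 servings → $6.10.
kale only: max(340/108, 508/222) = 3.148 servings → $3.46.
sweet potato + avocado with both targets exact would need a negative amount; discard.
sweet potato + orange: intersection lies outside the first quadrant.
sweet potato + kale with both tight: 6.804 servings and 0.8172 servings → $3.96.
avocado + orange with both targets exact would need a negative amount; discard.
avocado + kale with both tight: 16.28 servings and 1.188 servings → $19.22.
orange + kale with both tight: 1.296 servings and 1.996 servings → $2.97.
Cheapest feasible corner: $2.97.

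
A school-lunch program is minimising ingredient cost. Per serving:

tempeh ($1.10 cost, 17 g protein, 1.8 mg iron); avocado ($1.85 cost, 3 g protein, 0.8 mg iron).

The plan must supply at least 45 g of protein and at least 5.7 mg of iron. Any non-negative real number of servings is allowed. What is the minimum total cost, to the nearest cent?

An LP optimum is at a vertex; with two nutrient constraints at most two foods are used. Check each candidate.
tempeh only: max(45/17, 5.7/1.8) = 3.167 servings → $3.48.
avocado only: max(45/3, 5.7/0.8) = 15 servings → $27.75.
tempeh + avocado with both tight: 2.305 servings and 1.939 servings → $6.12.
The minimum over all feasible corners is $3.48.

$3.48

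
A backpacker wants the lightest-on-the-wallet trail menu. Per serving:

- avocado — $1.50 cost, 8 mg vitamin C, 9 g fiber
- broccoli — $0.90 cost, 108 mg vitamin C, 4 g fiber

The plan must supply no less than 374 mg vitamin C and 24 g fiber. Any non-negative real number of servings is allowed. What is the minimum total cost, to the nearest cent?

avocado only: max(374/8, 24/9) = 46.75 servings → $70.12.
broccoli only: max(374/108, 24/4) = 6 servings → $5.40.
avocado + broccoli with both tight: 1.166 servings and 3.377 servings → $4.79.
The minimum over all feasible corners is $4.79.

$4.79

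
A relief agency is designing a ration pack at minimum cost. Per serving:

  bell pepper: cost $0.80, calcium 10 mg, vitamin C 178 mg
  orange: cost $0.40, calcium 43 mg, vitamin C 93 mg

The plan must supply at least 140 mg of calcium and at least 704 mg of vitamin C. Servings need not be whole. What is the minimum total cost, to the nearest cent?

$3.03

For a min-cost LP with two ≥-constraints, a basic feasible solution has at most two positive variables.
bell pepper only: max(140/10, 704/178) = 14 servings → $11.20.
orange only: max(140/43, 704/93) = 7.57 servings → $3.03.
bell pepper + orange with both tight: 2.566 servings and 2.659 servings → $3.12.
The minimum over all feasible corners is $3.03.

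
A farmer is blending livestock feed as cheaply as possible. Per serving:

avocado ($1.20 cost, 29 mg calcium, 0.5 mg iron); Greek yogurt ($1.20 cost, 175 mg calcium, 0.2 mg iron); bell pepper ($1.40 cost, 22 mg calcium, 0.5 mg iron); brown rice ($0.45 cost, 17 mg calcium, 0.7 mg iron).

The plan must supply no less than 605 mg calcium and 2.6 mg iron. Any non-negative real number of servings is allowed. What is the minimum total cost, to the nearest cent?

$5.08

avocado only: max(605/29, 2.6/0.5) = 20.86 servings → $25.03.
Greek yogurt only: max(605/175, 2.6/0.2) = 13 servings → $15.60.
bell pepper only: max(605/22, 2.6/0.5) = 27.5 servings → $38.50.
brown rice only: max(605/17, 2.6/0.7) = 35.59 servings → $16.01.
avocado + Greek yogurt with both tight: 4.088 servings and 2.78 servings → $8.24.
avocado + bell pepper: the both-tight solution has a negative serving — not a feasible corner.
avocado + brown rice: the both-tight solution has a negative serving — not a feasible corner.
Greek yogurt + bell pepper with both tight: 2.952 servings and 4.019 servings → $9.17.
Greek yogurt + brown rice with both tight: 3.185 servings and 2.804 servings → $5.08.
bell pepper + brown rice: intersection lies outside the first quadrant.
The minimum over all feasible corners is $5.08.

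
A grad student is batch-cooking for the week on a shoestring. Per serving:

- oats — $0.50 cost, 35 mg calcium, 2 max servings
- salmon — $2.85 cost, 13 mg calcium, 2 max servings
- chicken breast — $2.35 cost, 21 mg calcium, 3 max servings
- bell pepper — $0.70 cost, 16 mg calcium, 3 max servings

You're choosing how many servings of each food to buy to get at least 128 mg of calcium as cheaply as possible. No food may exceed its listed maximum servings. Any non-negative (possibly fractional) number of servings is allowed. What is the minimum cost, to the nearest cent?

$4.22

Cost per mg of calcium: oats $0.0143, bell pepper $0.0437, chicken breast $0.1119, salmon $0.2192.
Take 2 servings of oats: +70.0 mg calcium for $1.00 (total $1.00, still need 58.0 mg).
Take 3 servings of bell pepper: +48.0 mg calcium for $2.10 (total $3.10, still need 10.0 mg).
Take 0.4762 servings of chicken breast: +10.0 mg calcium for $1.12 (total $4.22, still need 0.0 mg).
Greedy by cheapest-per-mg is optimal for a single linear constraint, so the minimum cost is $4.22.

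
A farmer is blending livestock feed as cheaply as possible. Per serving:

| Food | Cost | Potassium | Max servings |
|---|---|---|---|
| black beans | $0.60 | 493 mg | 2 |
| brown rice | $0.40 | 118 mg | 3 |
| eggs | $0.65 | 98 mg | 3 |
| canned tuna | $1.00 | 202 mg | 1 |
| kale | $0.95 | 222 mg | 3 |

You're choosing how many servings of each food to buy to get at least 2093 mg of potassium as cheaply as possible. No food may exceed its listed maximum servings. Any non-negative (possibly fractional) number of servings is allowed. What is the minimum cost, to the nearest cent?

Cost per mg of potassium: black beans $0.0012, brown rice $0.0034, kale $0.0043, canned tuna $0.0050, eggs $0.0066.
Take 2 servings of black beans: +986.0 mg potassium for $1.20 (total $1.20, still need 1107.0 mg).
Take 3 servings of brown rice: +354.0 mg potassium for $1.20 (total $2.40, still need 753.0 mg).
Take 3 servings of kale: +666.0 mg potassium for $2.85 (total $5.25, still need 87.0 mg).
Take 0.4307 servings of canned tuna: +87.0 mg potassium for $0.43 (total $5.68, still need 0.0 mg).
Filling from the cheapest source first is optimal under one linear minimum: $5.68.

$5.68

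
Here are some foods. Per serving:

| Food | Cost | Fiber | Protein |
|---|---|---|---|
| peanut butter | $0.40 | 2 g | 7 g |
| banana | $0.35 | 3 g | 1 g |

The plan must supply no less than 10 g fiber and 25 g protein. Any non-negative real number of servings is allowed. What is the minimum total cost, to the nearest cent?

$1.74

peanut butter only: max(10/2, 25/7) = 5 servings → $2.00.
banana only: max(10/3, 25/1) = 25 servings → $8.75.
peanut butter + banana with both tight: 3.421 servings and 1.053 servings → $1.74.
So the least-cost plan costs $1.74.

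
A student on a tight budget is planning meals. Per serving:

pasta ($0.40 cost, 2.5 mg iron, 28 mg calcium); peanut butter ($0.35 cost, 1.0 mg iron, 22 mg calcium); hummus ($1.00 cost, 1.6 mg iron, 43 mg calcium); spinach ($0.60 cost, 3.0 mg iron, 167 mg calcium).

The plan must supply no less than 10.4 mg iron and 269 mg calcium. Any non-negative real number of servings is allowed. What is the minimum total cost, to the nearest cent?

$1.80

For a min-cost LP with two ≥-constraints, a basic feasible solution has at most two positive variables.
pasta only: max(10.4/2.5, 269/28) = 9.607 servings → $3.84.
peanut butter only: max(10.4/1.0, 269/22) = 12.23 servings → $4.28.
hummus only: max(10.4/1.6, 269/43) = 6.5 servings → $6.50.
spinach only: max(10.4/3.0, 269/167) = 3.467 servings → $2.08.
pasta + peanut butter: intersection lies outside the first quadrant.
pasta + hummus with both tight: 0.2679 servings and 6.081 servings → $6.19.
pasta + spinach with both tight: 2.788 servings and 1.143 servings → $1.80.
peanut butter + hummus with both tight: 2.154 servings and 5.154 servings → $5.91.
peanut butter + spinach with both tight: 9.206 servings and 0.398 servings → $3.46.
hummus + spinach: the both-tight solution has a negative serving — not a feasible corner.
The minimum over all feasible corners is $1.80.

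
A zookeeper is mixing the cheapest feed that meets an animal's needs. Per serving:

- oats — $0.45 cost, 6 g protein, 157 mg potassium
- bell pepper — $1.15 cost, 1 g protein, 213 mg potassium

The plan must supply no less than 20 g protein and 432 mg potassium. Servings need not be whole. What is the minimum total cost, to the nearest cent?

$1.50

oats only: max(20/6, 432/157) = 3.333 servings → $1.50.
bell pepper only: max(20/1, 432/213) = 20 servings → $23.00.
oats + bell pepper with both targets exact would need a negative amount; discard.
Cheapest feasible corner: $1.50.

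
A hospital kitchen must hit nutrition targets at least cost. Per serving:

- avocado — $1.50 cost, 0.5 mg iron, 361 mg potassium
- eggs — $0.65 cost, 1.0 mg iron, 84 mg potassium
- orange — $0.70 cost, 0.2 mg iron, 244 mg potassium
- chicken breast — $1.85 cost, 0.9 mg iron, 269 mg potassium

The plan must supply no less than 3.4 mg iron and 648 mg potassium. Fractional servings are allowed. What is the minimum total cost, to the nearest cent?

avocado only: max(3.4/0.5, 648/361) = 6.8 servings → $10.20.
eggs only: max(3.4/1.0, 648/84) = 7.714 servings → $5.01.
orange only: max(3.4/0.2, 648/244) = 17 servings → $11.90.
chicken breast only: max(3.4/0.9, 648/269) = 3.778 servings → $6.99.
avocado + eggs with both tight: 1.136 servings and 2.832 servings → $3.54.
avocado + orange with both targets exact would need a negative amount; discard.
avocado + chicken breast: the both-tight solution has a negative serving — not a feasible corner.
eggs + orange with both tight: 3.081 servings and 1.595 servings → $3.12.
eggs + chicken breast with both tight: 1.714 servings and 1.874 servings → $4.58.
orange + chicken breast with both targets exact would need a negative amount; discard.
The minimum over all feasible corners is $3.12.

$3.12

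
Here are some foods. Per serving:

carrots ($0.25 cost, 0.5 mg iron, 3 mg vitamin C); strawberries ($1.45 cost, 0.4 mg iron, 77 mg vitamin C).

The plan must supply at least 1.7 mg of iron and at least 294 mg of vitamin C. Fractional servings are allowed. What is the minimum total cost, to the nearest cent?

An LP optimum is at a vertex; with two nutrient constraints at most two foods are used. Check each candidate.
carrots only: max(1.7/0.5, 294/3) = 98 servings → $24.50.
strawberries only: max(1.7/0.4, 294/77) = 4.25 servings → $6.16.
carrots + strawberries with both tight: 0.3566 servings and 3.804 servings → $5.61.
So the least-cost plan costs $5.61.

$5.61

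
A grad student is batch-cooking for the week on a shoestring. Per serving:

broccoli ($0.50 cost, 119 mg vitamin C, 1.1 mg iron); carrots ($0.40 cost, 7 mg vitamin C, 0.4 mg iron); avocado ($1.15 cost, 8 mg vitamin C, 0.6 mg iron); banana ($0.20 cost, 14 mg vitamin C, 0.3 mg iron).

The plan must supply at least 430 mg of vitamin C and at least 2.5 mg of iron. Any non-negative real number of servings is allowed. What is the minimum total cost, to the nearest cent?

broccoli only: max(430/119, 2.5/1.1) = 3.613 servings → $1.81.
carrots only: max(430/7, 2.5/0.4) = 61.43 servings → $24.57.
avocado only: max(430/8, 2.5/0.6) = 53.75 servings → $61.81.
banana only: max(430/14, 2.5/0.3) = 30.71 servings → $6.14.
broccoli + carrots: intersection lies outside the first quadrant.
broccoli + avocado: the both-tight solution has a negative serving — not a feasible corner.
broccoli + banana: the both-tight solution has a negative serving — not a feasible corner.
carrots + avocado with both targets exact would need a negative amount; discard.
carrots + banana: intersection lies outside the first quadrant.
avocado + banana with both targets exact would need a negative amount; discard.
Cheapest feasible corner: $1.81.

$1.81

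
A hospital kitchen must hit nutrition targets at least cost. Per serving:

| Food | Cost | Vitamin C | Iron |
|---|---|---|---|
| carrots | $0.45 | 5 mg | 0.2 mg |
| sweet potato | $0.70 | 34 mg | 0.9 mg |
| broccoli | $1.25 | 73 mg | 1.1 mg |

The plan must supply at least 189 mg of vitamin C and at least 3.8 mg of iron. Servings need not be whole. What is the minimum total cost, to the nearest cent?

This is a tiny linear program; its minimum lies at a vertex of the feasible set. List the vertices and price them.
carrots only: max(189/5, 3.8/0.2) = 37.8 servings → $17.01.
sweet potato only: max(189/34, 3.8/0.9) = 5.559 servings → $3.89.
broccoli only: max(189/73, 3.8/1.1) = 3.455 servings → $4.32.
carrots + sweet potato with both targets exact would need a negative amount; discard.
carrots + broccoli with both tight: 7.637 servings and 2.066 servings → $6.02.
sweet potato + broccoli with both tight: 2.456 servings and 1.445 servings → $3.53.
So the least-cost plan costs $3.53.

$3.53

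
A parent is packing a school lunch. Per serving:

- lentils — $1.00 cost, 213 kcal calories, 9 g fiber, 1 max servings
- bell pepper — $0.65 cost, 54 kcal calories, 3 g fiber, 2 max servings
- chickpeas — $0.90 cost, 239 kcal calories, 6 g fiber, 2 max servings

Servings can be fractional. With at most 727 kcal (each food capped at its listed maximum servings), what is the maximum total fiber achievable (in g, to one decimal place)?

25.2 g

Fiber per kcal: bell pepper 0.05556, lentils 0.04225, chickpeas 0.0251.
Take 2 servings of bell pepper: uses 108 kcal, +6.0 g fiber (running total 6.0 g).
Take 1 serving of lentils: uses 213 kcal, +9.0 g fiber (running total 15.0 g).
Take 1.699 servings of chickpeas: uses 406 kcal, +10.2 g fiber (running total 25.2 g).
Filling greedily by fiber-per-kcal is optimal for one linear limit, giving 25.2 g.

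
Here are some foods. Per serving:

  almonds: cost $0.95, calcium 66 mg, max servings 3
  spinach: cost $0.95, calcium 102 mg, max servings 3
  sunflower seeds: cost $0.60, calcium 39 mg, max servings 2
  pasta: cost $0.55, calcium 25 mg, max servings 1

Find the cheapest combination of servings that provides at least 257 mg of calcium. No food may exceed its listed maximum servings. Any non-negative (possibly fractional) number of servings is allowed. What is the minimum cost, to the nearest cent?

Cost per mg of calcium: spinach $0.0093, almonds $0.0144, sunflower seeds $0.0154, pasta $0.0220.
Take 2.52 servings of spinach: +257.0 mg calcium for $2.39 (total $2.39, still need 0.0 mg).
Filling from the cheapest source first is optimal under one linear minimum: $2.39.

$2.39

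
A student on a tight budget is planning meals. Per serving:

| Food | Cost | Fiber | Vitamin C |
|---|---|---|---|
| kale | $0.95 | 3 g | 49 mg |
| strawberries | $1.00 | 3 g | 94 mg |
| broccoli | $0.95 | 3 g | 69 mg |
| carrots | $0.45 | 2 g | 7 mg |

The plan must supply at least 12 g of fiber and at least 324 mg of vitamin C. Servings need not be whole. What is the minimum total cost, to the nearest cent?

Two binding constraints pin down two serving amounts, so the optimal mix uses at most two foods. The candidates are each food alone (scaled to the tighter of fiber/vitamin C) and each pair with both constraints tight.
kale only: max(12/3, 324/49) = 6.612 servings → $6.28.
strawberries only: max(12/3, 324/94) = 4 servings → $4.00.
broccoli only: max(12/3, 324/69) = 4.696 servings → $4.46.
carrots only: max(12/2, 324/7) = 46.29 servings → $20.83.
kale + strawberries with both tight: 1.156 servings and 2.844 servings → $3.94.
kale + broccoli: the both-tight solution has a negative serving — not a feasible corner.
kale + carrots: the both-tight solution has a negative serving — not a feasible corner.
strawberries + broccoli with both tight: 1.92 servings and 2.08 servings → $3.90.
strawberries + carrots with both tight: 3.377 servings and 0.9341 servings → $3.80.
broccoli + carrots: intersection lies outside the first quadrant.
The minimum over all feasible corners is $3.80.

$3.80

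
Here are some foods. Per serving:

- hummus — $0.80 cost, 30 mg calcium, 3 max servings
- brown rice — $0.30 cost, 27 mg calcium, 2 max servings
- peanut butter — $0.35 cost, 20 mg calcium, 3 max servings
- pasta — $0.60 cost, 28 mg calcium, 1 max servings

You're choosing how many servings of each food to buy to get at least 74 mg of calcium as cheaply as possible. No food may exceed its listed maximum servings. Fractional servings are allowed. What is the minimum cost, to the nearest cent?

Cost per mg of calcium: brown rice $0.0111, peanut butter $0.0175, pasta $0.0214, hummus $0.0267.
Take 2 servings of brown rice: +54.0 mg calcium for $0.60 (total $0.60, still need 20.0 mg).
Take 1 serving of peanut butter: +20.0 mg calcium for $0.35 (total $0.95, still need 0.0 mg).
Greedy by cheapest-per-mg is optimal for a single linear constraint, so the minimum cost is $0.95.

$0.95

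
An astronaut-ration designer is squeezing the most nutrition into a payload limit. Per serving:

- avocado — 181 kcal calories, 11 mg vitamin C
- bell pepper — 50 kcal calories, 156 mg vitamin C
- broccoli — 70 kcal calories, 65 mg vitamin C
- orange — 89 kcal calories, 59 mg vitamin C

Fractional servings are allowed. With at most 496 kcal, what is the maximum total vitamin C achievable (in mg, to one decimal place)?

1547.5 mg

Vitamin C per kcal: bell pepper 3.12, broccoli 0.9286, orange 0.6629, avocado 0.06077.
With no serving limits, spend the whole calories allowance on bell pepper: 496 kcal / 50 kcal × 156 mg = 1547.5 mg.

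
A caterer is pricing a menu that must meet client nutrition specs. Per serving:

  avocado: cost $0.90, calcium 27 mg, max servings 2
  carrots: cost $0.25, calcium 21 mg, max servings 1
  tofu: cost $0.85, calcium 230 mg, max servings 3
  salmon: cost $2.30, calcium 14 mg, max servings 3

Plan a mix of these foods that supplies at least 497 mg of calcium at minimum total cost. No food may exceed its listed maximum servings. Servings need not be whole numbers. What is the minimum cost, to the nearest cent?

Cost per mg of calcium: tofu $0.0037, carrots $0.0119, avocado $0.0333, salmon $0.1643.
Take 2.161 servings of tofu: +497.0 mg calcium for $1.84 (total $1.84, still need 0.0 mg).
Filling from the cheapest source first is optimal under one linear minimum: $1.84.

$1.84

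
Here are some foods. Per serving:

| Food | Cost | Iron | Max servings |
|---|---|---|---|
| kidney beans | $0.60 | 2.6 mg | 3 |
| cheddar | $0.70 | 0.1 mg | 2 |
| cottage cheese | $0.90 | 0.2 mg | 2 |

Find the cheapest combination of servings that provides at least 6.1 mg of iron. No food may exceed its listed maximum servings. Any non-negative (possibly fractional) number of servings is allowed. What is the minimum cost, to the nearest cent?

$1.41

Cost per mg of iron: kidney beans $0.2308, cottage cheese $4.5000, cheddar $7.0000.
Take 2.346 servings of kidney beans: +6.1 mg iron for $1.41 (total $1.41, still need 0.0 mg).
Greedy by cheapest-per-mg is optimal for a single linear constraint, so the minimum cost is $1.41.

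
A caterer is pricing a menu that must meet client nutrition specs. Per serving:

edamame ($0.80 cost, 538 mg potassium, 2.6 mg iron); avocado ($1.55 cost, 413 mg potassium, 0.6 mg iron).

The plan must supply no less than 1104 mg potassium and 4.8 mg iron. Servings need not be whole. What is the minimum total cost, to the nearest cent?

$1.64

Two binding constraints pin down two serving amounts, so the optimal mix uses at most two foods. The candidates are each food alone (scaled to the tighter of potassium/iron) and each pair with both constraints tight.
edamame only: max(1104/538, 4.8/2.6) = 2.052 servings → $1.64.
avocado only: max(1104/413, 4.8/0.6) = 8 servings → $12.40.
edamame + avocado with both tight: 1.758 servings and 0.3835 servings → $2.00.
So the least-cost plan costs $1.64.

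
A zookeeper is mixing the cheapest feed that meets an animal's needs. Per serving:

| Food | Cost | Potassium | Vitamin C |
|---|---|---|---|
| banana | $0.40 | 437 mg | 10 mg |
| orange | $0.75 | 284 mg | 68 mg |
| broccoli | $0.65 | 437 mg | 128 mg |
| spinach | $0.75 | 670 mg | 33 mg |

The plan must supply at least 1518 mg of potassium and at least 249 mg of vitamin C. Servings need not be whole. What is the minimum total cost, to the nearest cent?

$1.84

At the optimum either one food covers both requirements or two foods hit both targets exactly; no other combination can be cheaper.
banana only: max(1518/437, 249/10) = 24.9 servings → $9.96.
orange only: max(1518/284, 249/68) = 5.345 servings → $4.01.
broccoli only: max(1518/437, 249/128) = 3.474 servings → $2.26.
spinach only: max(1518/670, 249/33) = 7.545 servings → $5.66.
banana + orange with both tight: 1.21 servings and 3.484 servings → $3.10.
banana + broccoli with both tight: 1.658 servings and 1.816 servings → $1.84.
banana + spinach: the both-tight solution has a negative serving — not a feasible corner.
orange + broccoli with both targets exact would need a negative amount; discard.
orange + spinach with both tight: 3.226 servings and 0.8983 servings → $3.09.
broccoli + spinach with both tight: 1.636 servings and 1.198 servings → $1.96.
The minimum over all feasible corners is $1.84.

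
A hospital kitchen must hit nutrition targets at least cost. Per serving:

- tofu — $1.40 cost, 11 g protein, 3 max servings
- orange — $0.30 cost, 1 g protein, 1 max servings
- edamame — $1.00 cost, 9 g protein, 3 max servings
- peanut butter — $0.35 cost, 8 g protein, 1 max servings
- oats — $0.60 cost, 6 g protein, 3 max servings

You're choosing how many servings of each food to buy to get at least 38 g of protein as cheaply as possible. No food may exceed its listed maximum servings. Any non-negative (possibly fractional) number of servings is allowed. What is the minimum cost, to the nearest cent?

$3.48

Cost per g of protein: peanut butter $0.0437, oats $0.1000, edamame $0.1111, tofu $0.1273, orange $0.3000.
Take 1 serving of peanut butter: +8.0 g protein for $0.35 (total $0.35, still need 30.0 g).
Take 3 servings of oats: +18.0 g protein for $1.80 (total $2.15, still need 12.0 g).
Take 1.333 servings of edamame: +12.0 g protein for $1.33 (total $3.48, still need 0.0 g).
Filling from the cheapest source first is optimal under one linear minimum: $3.48.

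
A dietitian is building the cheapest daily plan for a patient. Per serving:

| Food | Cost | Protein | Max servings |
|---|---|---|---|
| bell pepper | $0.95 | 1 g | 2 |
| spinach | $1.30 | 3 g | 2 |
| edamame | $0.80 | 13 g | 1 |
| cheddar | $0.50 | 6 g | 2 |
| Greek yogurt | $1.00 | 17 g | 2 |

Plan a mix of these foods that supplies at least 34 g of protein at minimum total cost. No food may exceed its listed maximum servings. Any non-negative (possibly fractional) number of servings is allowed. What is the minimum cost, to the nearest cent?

$2.00

Cost per g of protein: Greek yogurt $0.0588, edamame $0.0615, cheddar $0.0833, spinach $0.4333, bell pepper $0.9500.
Take 2 servings of Greek yogurt: +34.0 g protein for $2.00 (total $2.00, still need 0.0 g).
Filling from the cheapest source first is optimal under one linear minimum: $2.00.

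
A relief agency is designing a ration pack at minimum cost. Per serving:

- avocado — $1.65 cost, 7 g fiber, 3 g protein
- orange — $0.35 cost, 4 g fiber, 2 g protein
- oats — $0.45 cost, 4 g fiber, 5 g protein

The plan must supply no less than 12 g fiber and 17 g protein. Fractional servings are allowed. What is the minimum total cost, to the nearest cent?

$1.53

Compare the cost at each extreme point of the feasible region.
avocado only: max(12/7, 17/3) = 5.667 servings → $9.35.
orange only: max(12/4, 17/2) = 8.5 servings → $2.98.
oats only: max(12/4, 17/5) = 3.4 servings → $1.53.
avocado + orange with both targets exact would need a negative amount; discard.
avocado + oats: the both-tight solution has a negative serving — not a feasible corner.
orange + oats with both targets exact would need a negative amount; discard.
The minimum over all feasible corners is $1.53.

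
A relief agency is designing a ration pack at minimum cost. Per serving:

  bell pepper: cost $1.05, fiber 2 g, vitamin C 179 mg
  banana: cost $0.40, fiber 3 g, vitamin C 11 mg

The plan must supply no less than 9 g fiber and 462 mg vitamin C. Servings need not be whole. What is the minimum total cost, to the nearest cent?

$3.16

bell pepper only: max(9/2, 462/179) = 4.5 servings → $4.72.
banana only: max(9/3, 462/11) = 42 servings → $16.80.
bell pepper + banana with both tight: 2.499 servings and 1.334 servings → $3.16.
Cheapest feasible corner: $3.16.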